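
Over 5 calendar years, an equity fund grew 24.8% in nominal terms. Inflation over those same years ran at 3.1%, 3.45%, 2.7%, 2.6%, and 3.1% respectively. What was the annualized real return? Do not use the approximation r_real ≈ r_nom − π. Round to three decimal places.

1.496%

Cumulative inflation factor: 1.031 × 1.0345 × 1.027 × 1.026 × 1.031 ≈ 1.15869.
Nominal growth factor: 1.24800. Real growth factor = 1.24800 / 1.15869 ≈ 1.07708.
Annualized: 1.07708^(1/5) − 1 ≈ 0.01496.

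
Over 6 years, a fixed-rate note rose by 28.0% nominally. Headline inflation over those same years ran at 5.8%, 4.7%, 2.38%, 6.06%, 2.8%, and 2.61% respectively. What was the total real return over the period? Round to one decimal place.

Cumulative inflation factor: 1.058 × 1.047 × 1.0238 × 1.0606 × 1.028 × 1.0261 ≈ 1.26877.
Nominal growth factor: 1.28000. Real growth factor = 1.28000 / 1.26877 ≈ 1.00885.
Total real return ≈ 0.8853%.

0.9%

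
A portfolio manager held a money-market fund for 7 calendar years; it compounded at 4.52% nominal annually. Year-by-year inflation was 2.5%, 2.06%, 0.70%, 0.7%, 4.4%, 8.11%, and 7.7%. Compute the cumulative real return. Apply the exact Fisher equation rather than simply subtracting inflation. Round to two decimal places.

Cumulative inflation factor: 1.025 × 1.0206 × 1.0070 × 1.007 × 1.044 × 1.0811 × 1.077 ≈ 1.28950.
Nominal growth factor: 1.36269. Real growth factor = 1.36269 / 1.28950 ≈ 1.05676.
Total real return ≈ 5.6758%.

5.68%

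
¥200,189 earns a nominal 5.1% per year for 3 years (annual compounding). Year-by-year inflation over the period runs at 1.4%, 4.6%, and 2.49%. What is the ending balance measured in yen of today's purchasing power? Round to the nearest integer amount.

¥213,795

Nominal value at maturity: ¥200,189 × (1 + 5.1%)^3 ≈ ¥232,407.
Price-level factor over 3 years: 1.014 × 1.046 × 1.0249 = 1.0870540356.
Dividing the nominal maturity value by the price-level factor gives the value in today's money.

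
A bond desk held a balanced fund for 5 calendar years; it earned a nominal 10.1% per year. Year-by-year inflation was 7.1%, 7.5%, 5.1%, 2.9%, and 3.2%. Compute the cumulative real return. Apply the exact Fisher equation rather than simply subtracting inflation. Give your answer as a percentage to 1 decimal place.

25.9%

Cumulative inflation factor: 1.071 × 1.075 × 1.051 × 1.029 × 1.032 ≈ 1.28498.
Nominal growth factor: 1.61784. Real growth factor = 1.61784 / 1.28498 ≈ 1.25904.
Total real return ≈ 25.9044%.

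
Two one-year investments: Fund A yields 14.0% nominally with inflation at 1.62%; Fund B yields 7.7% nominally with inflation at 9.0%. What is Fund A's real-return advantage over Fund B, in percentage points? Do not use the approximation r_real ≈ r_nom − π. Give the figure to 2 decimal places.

Fund A real return: 1.140/1.0162 − 1 = 12.183%.
Fund B real return: 1.077/1.090 − 1 = -1.193%.
Difference: 12.183 − (-1.193) = 13.376 pp.

13.38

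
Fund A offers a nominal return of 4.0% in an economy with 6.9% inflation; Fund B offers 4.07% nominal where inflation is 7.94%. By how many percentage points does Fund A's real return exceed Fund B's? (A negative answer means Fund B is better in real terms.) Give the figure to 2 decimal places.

0.87

Fund A real return: 1.040/1.069 − 1 = -2.713%.
Fund B real return: 1.0407/1.0794 − 1 = -3.585%.
Difference: -2.713 − (-3.585) = 0.872 pp.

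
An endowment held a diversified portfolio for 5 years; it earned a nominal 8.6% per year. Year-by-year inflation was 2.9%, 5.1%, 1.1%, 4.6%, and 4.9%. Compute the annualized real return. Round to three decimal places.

Cumulative inflation factor: 1.029 × 1.051 × 1.011 × 1.046 × 1.049 ≈ 1.19971.
Nominal growth factor: 1.51060. Real growth factor = 1.51060 / 1.19971 ≈ 1.25914.
Annualized: 1.25914^(1/5) − 1 ≈ 0.04716.

4.716%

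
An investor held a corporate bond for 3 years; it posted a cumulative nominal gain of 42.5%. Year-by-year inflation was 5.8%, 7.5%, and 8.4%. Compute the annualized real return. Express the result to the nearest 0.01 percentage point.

Cumulative inflation factor: 1.058 × 1.075 × 1.084 ≈ 1.23289.
Nominal growth factor: 1.42500. Real growth factor = 1.42500 / 1.23289 ≈ 1.15582.
Annualized: 1.15582^(1/3) − 1 ≈ 0.04945.

4.95%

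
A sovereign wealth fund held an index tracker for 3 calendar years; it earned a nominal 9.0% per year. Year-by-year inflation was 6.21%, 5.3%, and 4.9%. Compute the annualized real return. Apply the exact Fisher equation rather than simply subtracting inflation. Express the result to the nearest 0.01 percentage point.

Cumulative inflation factor: 1.0621 × 1.053 × 1.049 ≈ 1.17319.
Nominal growth factor: 1.29503. Real growth factor = 1.29503 / 1.17319 ≈ 1.10385.
Annualized: 1.10385^(1/3) − 1 ≈ 0.03348.

3.35%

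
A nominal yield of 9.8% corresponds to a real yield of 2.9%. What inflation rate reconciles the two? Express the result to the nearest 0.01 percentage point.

6.71%

From (1+r_nom) = (1+r_real)(1+π), we get 1+π = (1 + 9.8%)/(1 + 2.9%) = 1.098/1.029 ≈ 1.06706.
So π ≈ 6.7055%.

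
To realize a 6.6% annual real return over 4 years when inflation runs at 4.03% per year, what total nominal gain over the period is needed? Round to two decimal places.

Required annual nominal rate: (1+6.6%)(1+4.03%) − 1 = 10.89598%.
Cumulative over 4 years: (1 + 0.1089598)^4 − 1 ≈ 0.51239.

51.24%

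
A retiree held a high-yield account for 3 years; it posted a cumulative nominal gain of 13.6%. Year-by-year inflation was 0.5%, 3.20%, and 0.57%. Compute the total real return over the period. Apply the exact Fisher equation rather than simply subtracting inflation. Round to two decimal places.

Cumulative inflation factor: 1.005 × 1.0320 × 1.0057 ≈ 1.04307.
Nominal growth factor: 1.13600. Real growth factor = 1.13600 / 1.04307 ≈ 1.08909.
Total real return ≈ 8.9091%.

8.91%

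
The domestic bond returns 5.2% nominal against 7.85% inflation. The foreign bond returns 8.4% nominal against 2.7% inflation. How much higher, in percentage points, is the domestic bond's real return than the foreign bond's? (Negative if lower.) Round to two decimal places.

-8.01

The domestic bond real return: 1.052/1.0785 − 1 = -2.457%.
The foreign bond real return: 1.084/1.027 − 1 = 5.550%.
Difference: -2.457 − 5.550 = -8.007 pp.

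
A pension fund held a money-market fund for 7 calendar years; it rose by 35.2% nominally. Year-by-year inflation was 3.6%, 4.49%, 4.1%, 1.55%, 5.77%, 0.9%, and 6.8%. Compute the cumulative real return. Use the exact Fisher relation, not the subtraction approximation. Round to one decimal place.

3.7%

Cumulative inflation factor: 1.036 × 1.0449 × 1.041 × 1.0155 × 1.0577 × 1.009 × 1.068 ≈ 1.30434.
Nominal growth factor: 1.35200. Real growth factor = 1.35200 / 1.30434 ≈ 1.03654.
Total real return ≈ 3.6541%.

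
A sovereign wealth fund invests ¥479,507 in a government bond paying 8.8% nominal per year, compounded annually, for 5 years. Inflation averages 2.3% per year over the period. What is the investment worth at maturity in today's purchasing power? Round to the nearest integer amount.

Nominal value at maturity: ¥479,507 × (1 + 8.8%)^5 ≈ ¥731,037.
Price-level factor over 5 years: (1 + 2.3%)^5 ≈ 1.1204130756.
The maturity value deflated by that factor is the answer in today's purchasing power.

¥652,471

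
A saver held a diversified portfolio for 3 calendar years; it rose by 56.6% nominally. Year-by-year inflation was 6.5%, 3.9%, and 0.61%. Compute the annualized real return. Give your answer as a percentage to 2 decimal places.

12.05%

Cumulative inflation factor: 1.065 × 1.039 × 1.0061 ≈ 1.11328.
Nominal growth factor: 1.56600. Real growth factor = 1.56600 / 1.11328 ≈ 1.40665.
Annualized: 1.40665^(1/3) − 1 ≈ 0.12046.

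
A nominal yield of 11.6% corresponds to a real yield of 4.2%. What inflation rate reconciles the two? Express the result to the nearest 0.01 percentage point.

7.10%

From (1+r_nom) = (1+r_real)(1+π), we get 1+π = (1 + 11.6%)/(1 + 4.2%) = 1.116/1.042 ≈ 1.07102.
So π ≈ 7.1017%.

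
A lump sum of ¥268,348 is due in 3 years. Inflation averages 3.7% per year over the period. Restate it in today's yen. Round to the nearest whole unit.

Price-level factor over 3 years: (1 + 3.7%)^3 = 1.115157653.
Purchasing power today: ¥268,348 divided by that factor.

¥240,637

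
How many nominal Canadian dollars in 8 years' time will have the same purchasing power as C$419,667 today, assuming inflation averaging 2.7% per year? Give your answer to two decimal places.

Cumulative price-level factor: (1+2.7%)^8 ≈ 1.2375522633.
The nominal amount required is C$419,667 scaled up by that factor.

C$519,359.85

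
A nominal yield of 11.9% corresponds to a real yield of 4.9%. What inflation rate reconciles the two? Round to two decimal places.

From (1+r_nom) = (1+r_real)(1+π), we get 1+π = (1 + 11.9%)/(1 + 4.9%) = 1.119/1.049 ≈ 1.06673.
So π ≈ 6.6730%.

6.67%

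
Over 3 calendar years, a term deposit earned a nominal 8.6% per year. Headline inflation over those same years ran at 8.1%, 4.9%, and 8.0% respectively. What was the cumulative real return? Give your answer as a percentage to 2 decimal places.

Cumulative inflation factor: 1.081 × 1.049 × 1.080 ≈ 1.22469.
Nominal growth factor: 1.28082. Real growth factor = 1.28082 / 1.22469 ≈ 1.04584.
Total real return ≈ 4.5838%.

4.58%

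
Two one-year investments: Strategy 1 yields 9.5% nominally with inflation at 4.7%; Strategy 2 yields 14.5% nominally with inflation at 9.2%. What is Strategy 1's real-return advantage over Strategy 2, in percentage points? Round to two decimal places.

Strategy 1 real return: 1.095/1.047 − 1 = 4.585%.
Strategy 2 real return: 1.145/1.092 − 1 = 4.853%.
Difference: 4.585 − 4.853 = -0.268 pp.

-0.27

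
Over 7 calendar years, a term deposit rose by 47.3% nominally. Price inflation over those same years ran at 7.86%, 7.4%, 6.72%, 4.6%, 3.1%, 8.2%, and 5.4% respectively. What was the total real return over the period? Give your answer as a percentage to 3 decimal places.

-3.120%

Cumulative inflation factor: 1.0786 × 1.074 × 1.0672 × 1.046 × 1.031 × 1.082 × 1.054 ≈ 1.52044.
Nominal growth factor: 1.47300. Real growth factor = 1.47300 / 1.52044 ≈ 0.96880.
Total real return ≈ -3.1200%.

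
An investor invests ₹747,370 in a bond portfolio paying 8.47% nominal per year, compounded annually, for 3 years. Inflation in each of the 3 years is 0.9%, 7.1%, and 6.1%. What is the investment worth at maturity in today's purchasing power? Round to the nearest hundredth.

₹831,895.09

Nominal value at maturity: ₹747,370 × (1 + 8.47%)^3 ≈ ₹953,815.95.
Price-level factor over 3 years: 1.009 × 1.071 × 1.061 = 1.146557979.
Dividing the nominal maturity value by the price-level factor gives the value in today's money.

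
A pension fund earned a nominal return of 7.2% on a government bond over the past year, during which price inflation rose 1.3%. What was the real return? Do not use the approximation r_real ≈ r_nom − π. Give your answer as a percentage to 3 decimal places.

Real return via the Fisher equation: (1 + 7.2%)/(1 + 1.3%) − 1 = 1.072/1.013 − 1 ≈ 0.05824.

5.824%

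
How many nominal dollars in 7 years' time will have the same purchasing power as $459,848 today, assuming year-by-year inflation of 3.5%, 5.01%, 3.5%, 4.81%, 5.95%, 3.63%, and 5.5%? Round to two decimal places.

Cumulative price-level factor: 1.035 × 1.0501 × 1.035 × 1.0481 × 1.0595 × 1.0363 × 1.055 ≈ 1.3656927311.
The nominal amount required is $459,848 scaled up by that factor.

$628,011.07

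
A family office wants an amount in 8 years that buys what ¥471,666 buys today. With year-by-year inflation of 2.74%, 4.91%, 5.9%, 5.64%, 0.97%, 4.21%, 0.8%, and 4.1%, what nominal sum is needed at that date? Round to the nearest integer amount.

Cumulative price-level factor: 1.0274 × 1.0491 × 1.059 × 1.0564 × 1.0097 × 1.0421 × 1.008 × 1.041 ≈ 1.3313548197.
Multiplying ¥471,666 by the price-level factor gives the future nominal sum.

¥627,955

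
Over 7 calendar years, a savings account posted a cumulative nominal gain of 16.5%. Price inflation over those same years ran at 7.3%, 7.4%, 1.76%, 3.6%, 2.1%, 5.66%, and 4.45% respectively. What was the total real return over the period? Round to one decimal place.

-14.9%

Cumulative inflation factor: 1.073 × 1.074 × 1.0176 × 1.036 × 1.021 × 1.0566 × 1.0445 ≈ 1.36894.
Nominal growth factor: 1.16500. Real growth factor = 1.16500 / 1.36894 ≈ 0.85102.
Total real return ≈ -14.8979%.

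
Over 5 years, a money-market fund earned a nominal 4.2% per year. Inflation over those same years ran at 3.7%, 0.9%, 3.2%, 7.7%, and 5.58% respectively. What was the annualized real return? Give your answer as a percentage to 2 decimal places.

Cumulative inflation factor: 1.037 × 1.009 × 1.032 × 1.077 × 1.0558 ≈ 1.22785.
Nominal growth factor: 1.22840. Real growth factor = 1.22840 / 1.22785 ≈ 1.00044.
Annualized: 1.00044^(1/5) − 1 ≈ 0.00009.

0.01%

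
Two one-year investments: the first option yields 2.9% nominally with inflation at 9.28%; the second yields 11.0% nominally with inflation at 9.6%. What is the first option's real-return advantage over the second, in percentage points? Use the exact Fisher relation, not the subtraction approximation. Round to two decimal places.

The first option real return: 1.029/1.0928 − 1 = -5.838%.
The second real return: 1.110/1.096 − 1 = 1.277%.
Difference: -5.838 − 1.277 = -7.115 pp.

-7.12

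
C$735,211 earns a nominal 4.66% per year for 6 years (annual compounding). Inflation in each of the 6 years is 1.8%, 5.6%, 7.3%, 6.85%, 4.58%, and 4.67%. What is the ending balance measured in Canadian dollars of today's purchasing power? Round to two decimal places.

Nominal value at maturity: C$735,211 × (1 + 4.66%)^6 ≈ C$966,265.29.
Price-level factor over 6 years: 1.018 × 1.056 × 1.073 × 1.0685 × 1.0458 × 1.0467 ≈ 1.3491393404.
Dividing the nominal maturity value by the price-level factor gives the value in today's money.

C$716,208.67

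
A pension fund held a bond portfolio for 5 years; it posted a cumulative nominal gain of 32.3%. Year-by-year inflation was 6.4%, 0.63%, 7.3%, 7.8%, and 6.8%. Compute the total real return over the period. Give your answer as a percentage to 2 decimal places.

0.02%

Cumulative inflation factor: 1.064 × 1.0063 × 1.073 × 1.078 × 1.068 ≈ 1.32269.
Nominal growth factor: 1.32300. Real growth factor = 1.32300 / 1.32269 ≈ 1.00023.
Total real return ≈ 0.0233%.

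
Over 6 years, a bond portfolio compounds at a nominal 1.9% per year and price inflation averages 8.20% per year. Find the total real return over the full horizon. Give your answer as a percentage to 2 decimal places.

-30.23%

The annual real rate is (1+1.9%)/(1+8.20%) − 1 = -5.8226%.
Compounded over 6 years: (1 + -0.058226)^6 − 1 ≈ -0.30228.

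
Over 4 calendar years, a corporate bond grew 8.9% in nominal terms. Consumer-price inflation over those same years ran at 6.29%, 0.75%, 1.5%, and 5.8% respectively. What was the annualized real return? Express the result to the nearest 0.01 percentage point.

Cumulative inflation factor: 1.0629 × 1.0075 × 1.015 × 1.058 ≈ 1.14998.
Nominal growth factor: 1.08900. Real growth factor = 1.08900 / 1.14998 ≈ 0.94698.
Annualized: 0.94698^(1/4) − 1 ≈ -0.01353.

-1.35%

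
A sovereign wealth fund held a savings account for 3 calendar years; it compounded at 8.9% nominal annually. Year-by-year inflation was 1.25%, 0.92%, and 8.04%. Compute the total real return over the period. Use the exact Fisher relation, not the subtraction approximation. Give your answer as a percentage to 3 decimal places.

Cumulative inflation factor: 1.0125 × 1.0092 × 1.0804 ≈ 1.10397.
Nominal growth factor: 1.29147. Real growth factor = 1.29147 / 1.10397 ≈ 1.16984.
Total real return ≈ 16.9841%.

16.984%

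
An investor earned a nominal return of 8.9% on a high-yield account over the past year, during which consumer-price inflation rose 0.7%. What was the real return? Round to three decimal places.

Real return via the Fisher equation: (1 + 8.9%)/(1 + 0.7%) − 1 = 1.089/1.007 − 1 ≈ 0.08143.

8.143%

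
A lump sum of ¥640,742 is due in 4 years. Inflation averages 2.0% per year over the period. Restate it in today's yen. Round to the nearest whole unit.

¥591,947

Price-level factor over 4 years: (1 + 2.0%)^4 = 1.08243216.
Purchasing power today: ¥640,742 divided by that factor.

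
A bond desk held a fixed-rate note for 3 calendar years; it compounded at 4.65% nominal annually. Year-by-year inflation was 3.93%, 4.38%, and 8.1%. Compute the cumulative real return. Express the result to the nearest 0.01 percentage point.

-2.27%

Cumulative inflation factor: 1.0393 × 1.0438 × 1.081 ≈ 1.17269.
Nominal growth factor: 1.14609. Real growth factor = 1.14609 / 1.17269 ≈ 0.97731.
Total real return ≈ -2.2687%.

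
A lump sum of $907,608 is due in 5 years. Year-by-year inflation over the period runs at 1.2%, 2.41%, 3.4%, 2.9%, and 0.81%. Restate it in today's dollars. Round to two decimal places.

Price-level factor over 5 years: 1.012 × 1.0241 × 1.034 × 1.029 × 1.0081 ≈ 1.1116354985.
Purchasing power today: $907,608 divided by that factor.

$816,461.87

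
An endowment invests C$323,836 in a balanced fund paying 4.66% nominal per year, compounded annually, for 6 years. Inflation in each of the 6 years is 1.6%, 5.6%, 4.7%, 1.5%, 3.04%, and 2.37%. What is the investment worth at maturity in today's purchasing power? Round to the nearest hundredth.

Nominal value at maturity: C$323,836 × (1 + 4.66%)^6 ≈ C$425,607.73.
Price-level factor over 6 years: 1.016 × 1.056 × 1.047 × 1.015 × 1.0304 × 1.0237 ≈ 1.2026767169.
The maturity value deflated by that factor is the answer in today's purchasing power.

C$353,883.74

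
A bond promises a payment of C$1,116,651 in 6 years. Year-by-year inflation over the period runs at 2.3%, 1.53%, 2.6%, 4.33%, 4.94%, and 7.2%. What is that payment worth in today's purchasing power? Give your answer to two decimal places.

C$892,801.74

Price-level factor over 6 years: 1.023 × 1.0153 × 1.026 × 1.0433 × 1.0494 × 1.072 ≈ 1.2507267351.
Purchasing power today: C$1,116,651 divided by that factor.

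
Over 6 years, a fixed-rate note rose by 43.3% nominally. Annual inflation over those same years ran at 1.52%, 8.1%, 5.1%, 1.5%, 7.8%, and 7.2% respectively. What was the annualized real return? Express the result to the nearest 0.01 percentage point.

0.96%

Cumulative inflation factor: 1.0152 × 1.081 × 1.051 × 1.015 × 1.078 × 1.072 ≈ 1.35288.
Nominal growth factor: 1.43300. Real growth factor = 1.43300 / 1.35288 ≈ 1.05922.
Annualized: 1.05922^(1/6) − 1 ≈ 0.00964.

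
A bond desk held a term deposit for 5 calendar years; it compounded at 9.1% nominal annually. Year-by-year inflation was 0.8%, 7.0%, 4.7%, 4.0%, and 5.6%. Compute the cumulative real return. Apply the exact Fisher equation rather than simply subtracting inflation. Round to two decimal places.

24.63%

Cumulative inflation factor: 1.008 × 1.070 × 1.047 × 1.040 × 1.056 ≈ 1.24019.
Nominal growth factor: 1.54569. Real growth factor = 1.54569 / 1.24019 ≈ 1.24634.
Total real return ≈ 24.6337%.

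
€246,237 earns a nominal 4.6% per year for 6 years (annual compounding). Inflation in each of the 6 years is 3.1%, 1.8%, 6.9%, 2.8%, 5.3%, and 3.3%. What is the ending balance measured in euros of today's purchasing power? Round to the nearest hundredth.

Nominal value at maturity: €246,237 × (1 + 4.6%)^6 ≈ €322,510.17.
Price-level factor over 6 years: 1.031 × 1.018 × 1.069 × 1.028 × 1.053 × 1.033 ≈ 1.2546019432.
The maturity value deflated by that factor is the answer in today's purchasing power.

€257,061.75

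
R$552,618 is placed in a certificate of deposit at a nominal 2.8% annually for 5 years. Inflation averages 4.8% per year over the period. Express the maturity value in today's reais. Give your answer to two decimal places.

Nominal value at maturity: R$552,618 × (1 + 2.8%)^5 ≈ R$634,440.06.
Price-level factor over 5 years: (1 + 4.8%)^5 ≈ 1.2641727169.
Dividing the nominal maturity value by the price-level factor gives the value in today's money.

R$501,861.85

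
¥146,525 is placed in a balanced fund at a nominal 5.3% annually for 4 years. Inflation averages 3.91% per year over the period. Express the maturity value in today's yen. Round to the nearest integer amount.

Nominal value at maturity: ¥146,525 × (1 + 5.3%)^4 ≈ ¥180,146.
Price-level factor over 4 years: (1 + 3.91%)^4 ≈ 1.1658143031.
The maturity value deflated by that factor is the answer in today's purchasing power.

¥154,524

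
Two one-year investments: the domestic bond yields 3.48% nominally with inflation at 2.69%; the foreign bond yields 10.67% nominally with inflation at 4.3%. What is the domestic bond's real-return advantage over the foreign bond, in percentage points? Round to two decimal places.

-5.34

The domestic bond real return: 1.0348/1.0269 − 1 = 0.769%.
The foreign bond real return: 1.1067/1.043 − 1 = 6.107%.
Difference: 0.769 − 6.107 = -5.338 pp.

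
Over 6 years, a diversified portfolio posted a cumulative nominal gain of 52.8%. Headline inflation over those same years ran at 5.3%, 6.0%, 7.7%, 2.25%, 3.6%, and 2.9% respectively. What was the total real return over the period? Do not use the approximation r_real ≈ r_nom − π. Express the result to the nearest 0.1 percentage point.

Cumulative inflation factor: 1.053 × 1.060 × 1.077 × 1.0225 × 1.036 × 1.029 ≈ 1.31035.
Nominal growth factor: 1.52800. Real growth factor = 1.52800 / 1.31035 ≈ 1.16610.
Total real return ≈ 16.6098%.

16.6%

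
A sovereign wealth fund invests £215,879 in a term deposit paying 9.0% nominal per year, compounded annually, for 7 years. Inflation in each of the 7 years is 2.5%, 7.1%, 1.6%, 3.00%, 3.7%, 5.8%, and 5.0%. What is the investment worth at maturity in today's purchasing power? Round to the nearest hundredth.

£298,193.31

Nominal value at maturity: £215,879 × (1 + 9.0%)^7 ≈ £394,635.26.
Price-level factor over 7 years: 1.025 × 1.071 × 1.016 × 1.0300 × 1.037 × 1.058 × 1.050 ≈ 1.3234209095.
The maturity value deflated by that factor is the answer in today's purchasing power.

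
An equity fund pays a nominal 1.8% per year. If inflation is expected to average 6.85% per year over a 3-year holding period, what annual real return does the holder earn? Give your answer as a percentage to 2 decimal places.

With constant rates the annual real return is the same each year: (1+1.8%)/(1+6.85%) − 1 = -0.04726.

-4.73%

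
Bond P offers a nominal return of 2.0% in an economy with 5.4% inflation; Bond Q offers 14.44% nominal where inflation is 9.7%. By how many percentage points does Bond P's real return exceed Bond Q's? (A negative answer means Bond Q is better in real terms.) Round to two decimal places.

-7.55

Bond P real return: 1.020/1.054 − 1 = -3.226%.
Bond Q real return: 1.1444/1.097 − 1 = 4.321%.
Difference: -3.226 − 4.321 = -7.547 pp.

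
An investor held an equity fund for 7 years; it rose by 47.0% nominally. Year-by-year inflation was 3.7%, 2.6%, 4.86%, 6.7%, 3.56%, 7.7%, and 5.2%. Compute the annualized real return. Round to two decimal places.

0.73%

Cumulative inflation factor: 1.037 × 1.026 × 1.0486 × 1.067 × 1.0356 × 1.077 × 1.052 ≈ 1.39677.
Nominal growth factor: 1.47000. Real growth factor = 1.47000 / 1.39677 ≈ 1.05243.
Annualized: 1.05243^(1/7) − 1 ≈ 0.00733.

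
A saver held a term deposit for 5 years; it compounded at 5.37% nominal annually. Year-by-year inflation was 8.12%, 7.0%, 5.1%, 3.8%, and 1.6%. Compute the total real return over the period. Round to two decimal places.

Cumulative inflation factor: 1.0812 × 1.070 × 1.051 × 1.038 × 1.016 ≈ 1.28228.
Nominal growth factor: 1.29893. Real growth factor = 1.29893 / 1.28228 ≈ 1.01298.
Total real return ≈ 1.2981%.

1.30%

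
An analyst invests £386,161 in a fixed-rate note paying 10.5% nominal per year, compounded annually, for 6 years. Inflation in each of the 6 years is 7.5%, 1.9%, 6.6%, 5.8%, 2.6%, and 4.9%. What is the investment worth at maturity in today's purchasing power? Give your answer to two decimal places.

Nominal value at maturity: £386,161 × (1 + 10.5%)^6 ≈ £702,978.56.
Price-level factor over 6 years: 1.075 × 1.019 × 1.066 × 1.058 × 1.026 × 1.049 ≈ 1.3296837755.
The maturity value deflated by that factor is the answer in today's purchasing power.

£528,681.01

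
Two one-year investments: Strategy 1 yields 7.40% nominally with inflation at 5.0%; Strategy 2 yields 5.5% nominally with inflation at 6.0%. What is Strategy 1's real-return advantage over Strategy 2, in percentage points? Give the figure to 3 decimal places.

2.757

Strategy 1 real return: 1.0740/1.050 − 1 = 2.2857%.
Strategy 2 real return: 1.055/1.060 − 1 = -0.4717%.
Difference: 2.2857 − (-0.4717) = 2.7574 pp.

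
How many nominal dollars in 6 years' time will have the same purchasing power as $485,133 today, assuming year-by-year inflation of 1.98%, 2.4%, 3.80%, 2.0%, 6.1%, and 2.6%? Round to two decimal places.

$583,896.74

Cumulative price-level factor: 1.0198 × 1.024 × 1.0380 × 1.020 × 1.061 × 1.026 ≈ 1.2035807533.
Multiplying $485,133 by the price-level factor gives the future nominal sum.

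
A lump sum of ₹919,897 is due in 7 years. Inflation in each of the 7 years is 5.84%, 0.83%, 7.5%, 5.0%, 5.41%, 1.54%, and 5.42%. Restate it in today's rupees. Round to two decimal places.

Price-level factor over 7 years: 1.0584 × 1.0083 × 1.075 × 1.050 × 1.0541 × 1.0154 × 1.0542 ≈ 1.3591874191.
Purchasing power today: ₹919,897 divided by that factor.

₹676,799.23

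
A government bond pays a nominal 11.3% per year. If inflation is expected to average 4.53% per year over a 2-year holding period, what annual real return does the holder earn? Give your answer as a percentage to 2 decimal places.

With constant rates the annual real return is the same each year: (1+11.3%)/(1+4.53%) − 1 = 0.06477.

6.48%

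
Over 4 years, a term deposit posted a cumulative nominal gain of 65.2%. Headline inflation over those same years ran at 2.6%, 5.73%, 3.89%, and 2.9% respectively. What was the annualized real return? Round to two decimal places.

Cumulative inflation factor: 1.026 × 1.0573 × 1.0389 × 1.029 ≈ 1.15967.
Nominal growth factor: 1.65200. Real growth factor = 1.65200 / 1.15967 ≈ 1.42454.
Annualized: 1.42454^(1/4) − 1 ≈ 0.09249.

9.25%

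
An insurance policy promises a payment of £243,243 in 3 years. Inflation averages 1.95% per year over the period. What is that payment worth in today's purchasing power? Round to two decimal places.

Price-level factor over 3 years: (1 + 1.95%)^3 ≈ 1.0596481649.
Purchasing power today: £243,243 divided by that factor.

£229,550.72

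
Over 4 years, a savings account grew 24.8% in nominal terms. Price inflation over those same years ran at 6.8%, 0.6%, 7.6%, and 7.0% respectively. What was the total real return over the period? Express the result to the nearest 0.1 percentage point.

0.9%

Cumulative inflation factor: 1.068 × 1.006 × 1.076 × 1.070 ≈ 1.23699.
Nominal growth factor: 1.24800. Real growth factor = 1.24800 / 1.23699 ≈ 1.00890.
Total real return ≈ 0.8903%.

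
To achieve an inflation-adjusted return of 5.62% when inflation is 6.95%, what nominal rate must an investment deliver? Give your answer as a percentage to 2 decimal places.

12.96%

By the Fisher equation, 1 + r_nom = (1 + 5.62%)(1 + 6.95%) = 1.0562 × 1.0695 = 1.1296059.
So r_nom = 12.96059%.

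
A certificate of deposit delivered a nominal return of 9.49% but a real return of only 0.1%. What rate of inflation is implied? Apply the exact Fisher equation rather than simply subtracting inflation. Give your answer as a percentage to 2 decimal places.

9.38%

From (1+r_nom) = (1+r_real)(1+π), we get 1+π = (1 + 9.49%)/(1 + 0.1%) = 1.0949/1.001 ≈ 1.09381.
So π ≈ 9.3806%.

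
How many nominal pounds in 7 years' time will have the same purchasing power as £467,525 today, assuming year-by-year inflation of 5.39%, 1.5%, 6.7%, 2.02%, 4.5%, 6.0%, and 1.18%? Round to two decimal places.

Cumulative price-level factor: 1.0539 × 1.015 × 1.067 × 1.0202 × 1.045 × 1.060 × 1.0118 ≈ 1.3050646199.
Multiplying £467,525 by the price-level factor gives the future nominal sum.

£610,150.34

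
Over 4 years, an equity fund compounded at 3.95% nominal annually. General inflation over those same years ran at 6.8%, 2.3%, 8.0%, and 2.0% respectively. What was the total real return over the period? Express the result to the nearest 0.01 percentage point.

-2.99%

Cumulative inflation factor: 1.068 × 1.023 × 1.080 × 1.020 ≈ 1.20357.
Nominal growth factor: 1.16761. Real growth factor = 1.16761 / 1.20357 ≈ 0.97012.
Total real return ≈ -2.9876%.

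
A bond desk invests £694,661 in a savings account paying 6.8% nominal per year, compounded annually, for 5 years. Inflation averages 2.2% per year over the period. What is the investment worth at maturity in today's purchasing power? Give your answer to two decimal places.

Nominal value at maturity: £694,661 × (1 + 6.8%)^5 ≈ £965,226.38.
Price-level factor over 5 years: (1 + 2.2%)^5 ≈ 1.1149476564.
The maturity value deflated by that factor is the answer in today's purchasing power.

£865,714.52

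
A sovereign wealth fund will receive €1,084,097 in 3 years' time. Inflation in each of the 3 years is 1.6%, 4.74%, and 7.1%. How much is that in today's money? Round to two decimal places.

€951,201.21

Price-level factor over 3 years: 1.016 × 1.0474 × 1.071 = 1.1397136464.
Purchasing power today: €1,084,097 divided by that factor.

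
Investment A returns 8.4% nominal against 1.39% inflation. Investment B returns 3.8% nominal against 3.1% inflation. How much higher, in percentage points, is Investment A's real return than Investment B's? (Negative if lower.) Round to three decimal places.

Investment A real return: 1.084/1.0139 − 1 = 6.9139%.
Investment B real return: 1.038/1.031 − 1 = 0.6790%.
Difference: 6.9139 − 0.6790 = 6.2349 pp.

6.235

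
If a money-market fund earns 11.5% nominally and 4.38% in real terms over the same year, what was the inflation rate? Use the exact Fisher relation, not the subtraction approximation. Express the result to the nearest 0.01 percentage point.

6.82%

From (1+r_nom) = (1+r_real)(1+π), we get 1+π = (1 + 11.5%)/(1 + 4.38%) = 1.115/1.0438 ≈ 1.06821.
So π ≈ 6.8212%.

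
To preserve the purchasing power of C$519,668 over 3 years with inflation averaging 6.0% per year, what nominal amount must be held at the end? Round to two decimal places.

C$618,932.90

Cumulative price-level factor: (1+6.0%)^3 = 1.191016.
The nominal amount required is C$519,668 scaled up by that factor.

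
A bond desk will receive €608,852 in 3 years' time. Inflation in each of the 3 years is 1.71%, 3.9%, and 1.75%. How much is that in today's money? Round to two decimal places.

Price-level factor over 3 years: 1.0171 × 1.039 × 1.0175 ≈ 1.0752603208.
Purchasing power today: €608,852 divided by that factor.

€566,236.83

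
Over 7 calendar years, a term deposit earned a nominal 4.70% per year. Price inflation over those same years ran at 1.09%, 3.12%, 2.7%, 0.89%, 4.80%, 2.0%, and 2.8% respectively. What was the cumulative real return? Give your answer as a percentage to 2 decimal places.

Cumulative inflation factor: 1.0109 × 1.0312 × 1.027 × 1.0089 × 1.0480 × 1.020 × 1.028 ≈ 1.18693.
Nominal growth factor: 1.37920. Real growth factor = 1.37920 / 1.18693 ≈ 1.16199.
Total real return ≈ 16.1990%.

16.20%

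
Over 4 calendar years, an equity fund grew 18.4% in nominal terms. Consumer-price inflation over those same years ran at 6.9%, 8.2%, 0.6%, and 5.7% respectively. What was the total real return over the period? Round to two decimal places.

-3.73%

Cumulative inflation factor: 1.069 × 1.082 × 1.006 × 1.057 ≈ 1.22992.
Nominal growth factor: 1.18400. Real growth factor = 1.18400 / 1.22992 ≈ 0.96266.
Total real return ≈ -3.7338%.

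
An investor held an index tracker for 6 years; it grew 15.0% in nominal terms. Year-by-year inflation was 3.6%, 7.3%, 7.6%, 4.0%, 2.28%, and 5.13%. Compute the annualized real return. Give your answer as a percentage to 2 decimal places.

Cumulative inflation factor: 1.036 × 1.073 × 1.076 × 1.040 × 1.0228 × 1.0513 ≈ 1.33759.
Nominal growth factor: 1.15000. Real growth factor = 1.15000 / 1.33759 ≈ 0.85976.
Annualized: 0.85976^(1/6) − 1 ≈ -0.02487.

-2.49%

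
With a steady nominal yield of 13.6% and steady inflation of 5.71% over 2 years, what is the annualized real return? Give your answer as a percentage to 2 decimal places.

7.46%

With constant rates the annual real return is the same each year: (1+13.6%)/(1+5.71%) − 1 = 0.07464.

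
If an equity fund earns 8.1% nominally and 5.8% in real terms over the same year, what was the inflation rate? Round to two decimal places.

From (1+r_nom) = (1+r_real)(1+π), we get 1+π = (1 + 8.1%)/(1 + 5.8%) = 1.081/1.058 ≈ 1.02174.
So π ≈ 2.1739%.

2.17%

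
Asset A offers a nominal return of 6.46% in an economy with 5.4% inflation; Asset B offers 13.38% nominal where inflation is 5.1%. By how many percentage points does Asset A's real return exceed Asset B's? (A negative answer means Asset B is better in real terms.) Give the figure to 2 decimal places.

-6.87

Asset A real return: 1.0646/1.054 − 1 = 1.006%.
Asset B real return: 1.1338/1.051 − 1 = 7.878%.
Difference: 1.006 − 7.878 = -6.872 pp.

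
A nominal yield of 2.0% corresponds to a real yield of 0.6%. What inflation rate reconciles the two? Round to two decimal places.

1.39%

From (1+r_nom) = (1+r_real)(1+π), we get 1+π = (1 + 2.0%)/(1 + 0.6%) = 1.020/1.006 ≈ 1.01392.
So π ≈ 1.3917%.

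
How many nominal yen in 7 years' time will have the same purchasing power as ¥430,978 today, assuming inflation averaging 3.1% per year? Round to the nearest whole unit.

Cumulative price-level factor: (1+3.1%)^7 ≈ 1.2382566157.
The nominal amount required is ¥430,978 scaled up by that factor.

¥533,661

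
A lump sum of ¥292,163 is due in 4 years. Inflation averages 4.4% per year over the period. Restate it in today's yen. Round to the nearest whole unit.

Price-level factor over 4 years: (1 + 4.4%)^4 ≈ 1.1879604841.
Purchasing power today: ¥292,163 divided by that factor.

¥245,937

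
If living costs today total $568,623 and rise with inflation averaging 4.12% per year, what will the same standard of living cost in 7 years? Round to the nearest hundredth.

$754,333.75

Cumulative price-level factor: (1+4.12%)^7 ≈ 1.3265973214.
Multiplying $568,623 by the price-level factor gives the future nominal sum.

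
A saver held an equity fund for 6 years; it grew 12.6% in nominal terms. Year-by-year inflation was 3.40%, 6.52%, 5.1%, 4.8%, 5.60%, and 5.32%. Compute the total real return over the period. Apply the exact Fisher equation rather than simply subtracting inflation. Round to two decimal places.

-16.55%

Cumulative inflation factor: 1.0340 × 1.0652 × 1.051 × 1.048 × 1.0560 × 1.0532 ≈ 1.34924.
Nominal growth factor: 1.12600. Real growth factor = 1.12600 / 1.34924 ≈ 0.83454.
Total real return ≈ -16.5459%.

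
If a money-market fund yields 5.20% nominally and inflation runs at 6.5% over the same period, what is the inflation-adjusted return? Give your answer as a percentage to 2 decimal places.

-1.22%

Real return via the Fisher equation: (1 + 5.20%)/(1 + 6.5%) − 1 = 1.0520/1.065 − 1 ≈ -0.01221.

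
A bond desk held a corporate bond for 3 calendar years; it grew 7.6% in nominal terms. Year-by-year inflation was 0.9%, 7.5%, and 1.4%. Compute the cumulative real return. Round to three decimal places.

Cumulative inflation factor: 1.009 × 1.075 × 1.014 ≈ 1.09986.
Nominal growth factor: 1.07600. Real growth factor = 1.07600 / 1.09986 ≈ 0.97831.
Total real return ≈ -2.1694%.

-2.169%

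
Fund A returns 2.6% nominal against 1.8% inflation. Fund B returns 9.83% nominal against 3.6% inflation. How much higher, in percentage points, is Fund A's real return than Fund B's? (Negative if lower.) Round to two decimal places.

-5.23

Fund A real return: 1.026/1.018 − 1 = 0.786%.
Fund B real return: 1.0983/1.036 − 1 = 6.014%.
Difference: 0.786 − 6.014 = -5.228 pp.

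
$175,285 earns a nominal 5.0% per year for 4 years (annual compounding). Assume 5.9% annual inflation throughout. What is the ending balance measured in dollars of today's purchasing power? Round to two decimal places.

$169,401.83

Nominal value at maturity: $175,285 × (1 + 5.0%)^4 ≈ $213,060.01.
Price-level factor over 4 years: (1 + 5.9%)^4 ≈ 1.2577196334.
The maturity value deflated by that factor is the answer in today's purchasing power.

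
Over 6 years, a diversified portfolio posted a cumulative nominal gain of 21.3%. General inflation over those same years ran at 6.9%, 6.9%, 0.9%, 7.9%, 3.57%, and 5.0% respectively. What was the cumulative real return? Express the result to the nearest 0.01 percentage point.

-10.35%

Cumulative inflation factor: 1.069 × 1.069 × 1.009 × 1.079 × 1.0357 × 1.050 ≈ 1.35298.
Nominal growth factor: 1.21300. Real growth factor = 1.21300 / 1.35298 ≈ 0.89654.
Total real return ≈ -10.3460%.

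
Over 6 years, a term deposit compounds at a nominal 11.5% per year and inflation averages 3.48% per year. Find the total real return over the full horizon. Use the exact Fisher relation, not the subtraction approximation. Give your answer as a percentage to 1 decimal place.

56.5%

The annual real rate is (1+11.5%)/(1+3.48%) − 1 = 7.7503%.
Compounded over 6 years: (1 + 0.077503)^6 − 1 ≈ 0.56499.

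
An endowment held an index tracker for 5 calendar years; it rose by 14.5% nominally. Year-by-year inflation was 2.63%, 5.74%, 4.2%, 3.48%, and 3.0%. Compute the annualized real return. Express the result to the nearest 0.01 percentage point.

-1.02%

Cumulative inflation factor: 1.0263 × 1.0574 × 1.042 × 1.0348 × 1.030 ≈ 1.20524.
Nominal growth factor: 1.14500. Real growth factor = 1.14500 / 1.20524 ≈ 0.95002.
Annualized: 0.95002^(1/5) − 1 ≈ -0.01020.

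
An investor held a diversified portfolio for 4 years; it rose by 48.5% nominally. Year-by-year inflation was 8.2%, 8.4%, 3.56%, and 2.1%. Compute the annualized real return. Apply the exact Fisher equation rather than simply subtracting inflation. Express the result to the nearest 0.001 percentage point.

4.608%

Cumulative inflation factor: 1.082 × 1.084 × 1.0356 × 1.021 ≈ 1.24015.
Nominal growth factor: 1.48500. Real growth factor = 1.48500 / 1.24015 ≈ 1.19744.
Annualized: 1.19744^(1/4) − 1 ≈ 0.04608.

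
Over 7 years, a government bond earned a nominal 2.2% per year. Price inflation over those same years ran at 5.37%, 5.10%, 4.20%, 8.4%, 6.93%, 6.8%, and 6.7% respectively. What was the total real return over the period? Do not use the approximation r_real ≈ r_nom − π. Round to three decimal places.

Cumulative inflation factor: 1.0537 × 1.0510 × 1.0420 × 1.084 × 1.0693 × 1.068 × 1.067 ≈ 1.52424.
Nominal growth factor: 1.16454. Real growth factor = 1.16454 / 1.52424 ≈ 0.76402.
Total real return ≈ -23.5981%.

-23.598%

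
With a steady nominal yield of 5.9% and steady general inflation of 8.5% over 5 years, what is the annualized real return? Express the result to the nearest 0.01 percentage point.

With constant rates the annual real return is the same each year: (1+5.9%)/(1+8.5%) − 1 = -0.02396.

-2.40%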